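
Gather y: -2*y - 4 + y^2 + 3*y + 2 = y^2 + y - 2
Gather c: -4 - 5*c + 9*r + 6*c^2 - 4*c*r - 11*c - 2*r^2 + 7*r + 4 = 6*c^2 + c*(-4*r - 16) - 2*r^2 + 16*r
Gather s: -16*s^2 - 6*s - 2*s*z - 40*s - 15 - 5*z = -16*s^2 + s*(-2*z - 46) - 5*z - 15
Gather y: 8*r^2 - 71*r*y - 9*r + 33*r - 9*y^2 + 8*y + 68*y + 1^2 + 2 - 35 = 8*r^2 + 24*r - 9*y^2 + y*(76 - 71*r) - 32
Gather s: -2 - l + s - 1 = -l + s - 3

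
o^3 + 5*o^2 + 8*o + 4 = (o + 1)*(o + 2)^2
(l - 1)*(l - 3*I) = l^2 - l - 3*I*l + 3*I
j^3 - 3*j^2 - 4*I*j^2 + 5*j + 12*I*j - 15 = (j - 3)*(j - 5*I)*(j + I)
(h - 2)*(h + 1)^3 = h^4 + h^3 - 3*h^2 - 5*h - 2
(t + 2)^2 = t^2 + 4*t + 4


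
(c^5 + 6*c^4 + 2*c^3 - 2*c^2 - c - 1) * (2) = 2*c^5 + 12*c^4 + 4*c^3 - 4*c^2 - 2*c - 2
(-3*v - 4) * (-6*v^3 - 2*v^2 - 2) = 18*v^4 + 30*v^3 + 8*v^2 + 6*v + 8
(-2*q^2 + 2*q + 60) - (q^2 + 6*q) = -3*q^2 - 4*q + 60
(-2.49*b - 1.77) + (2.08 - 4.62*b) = 0.31 - 7.11*b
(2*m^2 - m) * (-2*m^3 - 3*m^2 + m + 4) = -4*m^5 - 4*m^4 + 5*m^3 + 7*m^2 - 4*m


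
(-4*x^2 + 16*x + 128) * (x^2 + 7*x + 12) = -4*x^4 - 12*x^3 + 192*x^2 + 1088*x + 1536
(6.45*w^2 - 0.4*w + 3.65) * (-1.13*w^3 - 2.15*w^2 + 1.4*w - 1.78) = -7.2885*w^5 - 13.4155*w^4 + 5.7655*w^3 - 19.8885*w^2 + 5.822*w - 6.497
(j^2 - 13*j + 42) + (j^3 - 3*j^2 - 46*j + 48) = j^3 - 2*j^2 - 59*j + 90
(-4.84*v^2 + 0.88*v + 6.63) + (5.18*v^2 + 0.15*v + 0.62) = 0.34*v^2 + 1.03*v + 7.25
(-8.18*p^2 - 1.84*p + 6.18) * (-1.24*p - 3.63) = 10.1432*p^3 + 31.975*p^2 - 0.984*p - 22.4334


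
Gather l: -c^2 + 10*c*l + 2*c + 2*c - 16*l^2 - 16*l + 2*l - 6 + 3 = -c^2 + 4*c - 16*l^2 + l*(10*c - 14) - 3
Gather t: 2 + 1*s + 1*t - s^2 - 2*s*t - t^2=-s^2 + s - t^2 + t*(1 - 2*s) + 2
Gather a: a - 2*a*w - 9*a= a*(-2*w - 8)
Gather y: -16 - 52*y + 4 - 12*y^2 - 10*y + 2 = -12*y^2 - 62*y - 10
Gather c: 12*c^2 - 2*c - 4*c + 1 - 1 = 12*c^2 - 6*c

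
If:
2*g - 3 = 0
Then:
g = 3/2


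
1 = 1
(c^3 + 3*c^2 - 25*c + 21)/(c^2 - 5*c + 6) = (c^2 + 6*c - 7)/(c - 2)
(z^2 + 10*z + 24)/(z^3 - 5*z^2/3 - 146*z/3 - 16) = 3*(z + 4)/(3*z^2 - 23*z - 8)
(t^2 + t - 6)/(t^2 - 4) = (t + 3)/(t + 2)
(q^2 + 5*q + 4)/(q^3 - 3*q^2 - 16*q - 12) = (q + 4)/(q^2 - 4*q - 12)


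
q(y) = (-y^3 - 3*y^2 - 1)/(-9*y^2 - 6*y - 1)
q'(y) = (18*y + 6)*(-y^3 - 3*y^2 - 1)/(-9*y^2 - 6*y - 1)^2 + (-3*y^2 - 6*y)/(-9*y^2 - 6*y - 1)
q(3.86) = 0.65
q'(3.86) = 0.12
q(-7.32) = -0.52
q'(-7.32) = 0.12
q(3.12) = 0.56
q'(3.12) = 0.12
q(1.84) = 0.41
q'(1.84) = 0.12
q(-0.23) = 11.93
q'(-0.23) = -243.62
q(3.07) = 0.56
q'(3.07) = 0.12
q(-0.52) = 5.33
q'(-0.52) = 49.71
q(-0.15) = 3.52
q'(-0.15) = -41.13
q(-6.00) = -0.37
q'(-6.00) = 0.12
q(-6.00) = -0.37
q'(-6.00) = 0.12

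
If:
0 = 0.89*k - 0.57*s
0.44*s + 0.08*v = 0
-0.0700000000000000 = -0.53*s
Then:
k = 0.08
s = 0.13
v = -0.73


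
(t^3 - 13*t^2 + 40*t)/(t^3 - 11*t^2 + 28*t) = (t^2 - 13*t + 40)/(t^2 - 11*t + 28)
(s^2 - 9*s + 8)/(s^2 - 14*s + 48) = (s - 1)/(s - 6)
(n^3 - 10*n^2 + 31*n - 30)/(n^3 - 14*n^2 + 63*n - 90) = (n - 2)/(n - 6)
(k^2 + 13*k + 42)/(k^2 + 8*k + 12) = (k + 7)/(k + 2)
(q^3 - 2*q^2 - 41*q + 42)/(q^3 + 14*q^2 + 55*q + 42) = (q^2 - 8*q + 7)/(q^2 + 8*q + 7)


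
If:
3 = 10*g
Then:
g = 3/10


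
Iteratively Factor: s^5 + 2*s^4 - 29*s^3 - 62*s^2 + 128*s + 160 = (s + 1)*(s^4 + s^3 - 30*s^2 - 32*s + 160) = (s - 5)*(s + 1)*(s^3 + 6*s^2 - 32) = (s - 5)*(s - 2)*(s + 1)*(s^2 + 8*s + 16) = (s - 5)*(s - 2)*(s + 1)*(s + 4)*(s + 4)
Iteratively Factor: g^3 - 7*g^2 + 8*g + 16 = (g - 4)*(g^2 - 3*g - 4) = (g - 4)*(g + 1)*(g - 4)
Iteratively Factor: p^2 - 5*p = (p - 5)*(p)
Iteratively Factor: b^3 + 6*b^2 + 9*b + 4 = (b + 1)*(b^2 + 5*b + 4) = (b + 1)^2*(b + 4)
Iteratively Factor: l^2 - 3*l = (l)*(l - 3)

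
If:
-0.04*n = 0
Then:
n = 0.00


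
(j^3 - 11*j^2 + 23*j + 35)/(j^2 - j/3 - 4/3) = 3*(j^2 - 12*j + 35)/(3*j - 4)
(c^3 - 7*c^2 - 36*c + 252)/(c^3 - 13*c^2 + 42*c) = (c + 6)/c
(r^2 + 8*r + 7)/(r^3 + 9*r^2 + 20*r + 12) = (r + 7)/(r^2 + 8*r + 12)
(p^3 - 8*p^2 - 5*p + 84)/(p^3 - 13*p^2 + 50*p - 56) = (p + 3)/(p - 2)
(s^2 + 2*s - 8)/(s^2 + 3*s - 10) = (s + 4)/(s + 5)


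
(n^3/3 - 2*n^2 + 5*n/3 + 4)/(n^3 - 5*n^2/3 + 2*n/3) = (n^3 - 6*n^2 + 5*n + 12)/(n*(3*n^2 - 5*n + 2))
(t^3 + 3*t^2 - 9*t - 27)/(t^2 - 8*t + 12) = (t^3 + 3*t^2 - 9*t - 27)/(t^2 - 8*t + 12)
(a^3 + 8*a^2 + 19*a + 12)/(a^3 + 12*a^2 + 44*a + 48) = (a^2 + 4*a + 3)/(a^2 + 8*a + 12)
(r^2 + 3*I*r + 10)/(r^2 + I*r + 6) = (r + 5*I)/(r + 3*I)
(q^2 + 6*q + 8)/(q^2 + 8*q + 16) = (q + 2)/(q + 4)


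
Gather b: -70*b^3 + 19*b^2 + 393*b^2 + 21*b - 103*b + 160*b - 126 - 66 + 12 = -70*b^3 + 412*b^2 + 78*b - 180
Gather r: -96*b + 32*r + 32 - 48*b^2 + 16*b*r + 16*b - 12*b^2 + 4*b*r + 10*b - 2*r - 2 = -60*b^2 - 70*b + r*(20*b + 30) + 30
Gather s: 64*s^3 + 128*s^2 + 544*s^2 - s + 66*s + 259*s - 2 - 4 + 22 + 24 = 64*s^3 + 672*s^2 + 324*s + 40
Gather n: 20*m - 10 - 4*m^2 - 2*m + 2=-4*m^2 + 18*m - 8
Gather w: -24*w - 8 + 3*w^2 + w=3*w^2 - 23*w - 8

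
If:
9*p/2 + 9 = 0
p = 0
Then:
No Solution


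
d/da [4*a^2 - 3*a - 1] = 8*a - 3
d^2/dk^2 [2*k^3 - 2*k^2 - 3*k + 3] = 12*k - 4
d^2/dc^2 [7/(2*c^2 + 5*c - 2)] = 14*(-4*c^2 - 10*c + (4*c + 5)^2 + 4)/(2*c^2 + 5*c - 2)^3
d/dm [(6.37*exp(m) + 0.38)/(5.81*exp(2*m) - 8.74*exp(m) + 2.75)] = (-37.0097*exp(2*m) - 4.4156*exp(m) + 20.8387)*exp(m)/(33.7561*exp(4*m) - 101.5588*exp(3*m) + 108.3426*exp(2*m) - 48.07*exp(m) + 7.5625)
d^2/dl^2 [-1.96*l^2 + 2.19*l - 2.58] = -3.92000000000000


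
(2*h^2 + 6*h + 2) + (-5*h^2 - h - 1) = -3*h^2 + 5*h + 1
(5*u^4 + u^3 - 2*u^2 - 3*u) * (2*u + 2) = 10*u^5 + 12*u^4 - 2*u^3 - 10*u^2 - 6*u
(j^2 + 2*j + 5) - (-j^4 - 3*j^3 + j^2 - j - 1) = j^4 + 3*j^3 + 3*j + 6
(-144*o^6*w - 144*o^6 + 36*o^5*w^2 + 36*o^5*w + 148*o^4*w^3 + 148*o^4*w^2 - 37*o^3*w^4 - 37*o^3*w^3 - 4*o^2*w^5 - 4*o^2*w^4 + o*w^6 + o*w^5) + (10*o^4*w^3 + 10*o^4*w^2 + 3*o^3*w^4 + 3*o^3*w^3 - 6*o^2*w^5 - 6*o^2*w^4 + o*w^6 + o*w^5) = -144*o^6*w - 144*o^6 + 36*o^5*w^2 + 36*o^5*w + 158*o^4*w^3 + 158*o^4*w^2 - 34*o^3*w^4 - 34*o^3*w^3 - 10*o^2*w^5 - 10*o^2*w^4 + 2*o*w^6 + 2*o*w^5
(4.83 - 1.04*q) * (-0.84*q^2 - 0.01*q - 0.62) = 0.8736*q^3 - 4.0468*q^2 + 0.5965*q - 2.9946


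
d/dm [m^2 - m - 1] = 2*m - 1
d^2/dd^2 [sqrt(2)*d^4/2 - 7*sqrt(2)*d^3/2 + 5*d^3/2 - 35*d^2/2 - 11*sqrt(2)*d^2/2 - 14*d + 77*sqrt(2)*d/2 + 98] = 6*sqrt(2)*d^2 - 21*sqrt(2)*d + 15*d - 35 - 11*sqrt(2)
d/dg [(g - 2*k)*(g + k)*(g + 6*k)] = 3*g^2 + 10*g*k - 8*k^2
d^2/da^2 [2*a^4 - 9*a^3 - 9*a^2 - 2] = 24*a^2 - 54*a - 18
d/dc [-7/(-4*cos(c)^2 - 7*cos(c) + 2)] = 7*(8*cos(c) + 7)*sin(c)/(4*cos(c)^2 + 7*cos(c) - 2)^2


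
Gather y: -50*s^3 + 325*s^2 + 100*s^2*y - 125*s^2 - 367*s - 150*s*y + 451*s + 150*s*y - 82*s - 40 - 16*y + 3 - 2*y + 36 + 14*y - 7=-50*s^3 + 200*s^2 + 2*s + y*(100*s^2 - 4) - 8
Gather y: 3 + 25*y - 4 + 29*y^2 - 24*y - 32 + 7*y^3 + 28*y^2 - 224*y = 7*y^3 + 57*y^2 - 223*y - 33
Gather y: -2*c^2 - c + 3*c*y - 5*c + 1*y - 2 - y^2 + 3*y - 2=-2*c^2 - 6*c - y^2 + y*(3*c + 4) - 4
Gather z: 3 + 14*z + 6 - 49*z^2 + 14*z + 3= -49*z^2 + 28*z + 12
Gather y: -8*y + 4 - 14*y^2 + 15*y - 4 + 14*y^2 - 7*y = 0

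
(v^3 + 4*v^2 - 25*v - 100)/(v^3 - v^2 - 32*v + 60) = (v^2 + 9*v + 20)/(v^2 + 4*v - 12)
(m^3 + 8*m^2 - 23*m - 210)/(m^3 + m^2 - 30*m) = (m + 7)/m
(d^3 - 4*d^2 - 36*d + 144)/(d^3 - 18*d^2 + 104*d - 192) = (d + 6)/(d - 8)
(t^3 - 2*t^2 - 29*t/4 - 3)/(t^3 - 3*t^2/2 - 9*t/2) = (t^2 - 7*t/2 - 2)/(t*(t - 3))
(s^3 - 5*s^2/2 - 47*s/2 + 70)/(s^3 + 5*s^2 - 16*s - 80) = (s - 7/2)/(s + 4)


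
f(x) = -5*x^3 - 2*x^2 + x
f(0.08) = 0.06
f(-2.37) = 52.96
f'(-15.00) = -3314.00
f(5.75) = -1010.92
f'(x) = -15*x^2 - 4*x + 1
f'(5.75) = -517.94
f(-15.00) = 16410.00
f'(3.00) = -146.00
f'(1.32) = -30.42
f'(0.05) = 0.76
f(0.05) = 0.04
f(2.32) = -70.88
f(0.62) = -1.34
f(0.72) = -2.18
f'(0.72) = -9.66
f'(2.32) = -89.02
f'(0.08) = 0.58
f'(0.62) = -7.25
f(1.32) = -13.66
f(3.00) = -150.00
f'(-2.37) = -73.77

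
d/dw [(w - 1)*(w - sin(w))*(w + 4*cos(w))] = (1 - w)*(w - sin(w))*(4*sin(w) - 1) + (1 - w)*(w + 4*cos(w))*(cos(w) - 1) + (w - sin(w))*(w + 4*cos(w))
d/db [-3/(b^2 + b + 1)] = 3*(2*b + 1)/(b^2 + b + 1)^2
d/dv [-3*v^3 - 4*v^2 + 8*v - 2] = -9*v^2 - 8*v + 8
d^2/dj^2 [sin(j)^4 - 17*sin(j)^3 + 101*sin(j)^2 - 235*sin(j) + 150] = -16*sin(j)^4 + 153*sin(j)^3 - 392*sin(j)^2 + 133*sin(j) + 202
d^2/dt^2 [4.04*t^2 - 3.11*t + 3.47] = 8.08000000000000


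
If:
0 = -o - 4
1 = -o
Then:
No Solution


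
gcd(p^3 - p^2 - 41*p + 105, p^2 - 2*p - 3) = p - 3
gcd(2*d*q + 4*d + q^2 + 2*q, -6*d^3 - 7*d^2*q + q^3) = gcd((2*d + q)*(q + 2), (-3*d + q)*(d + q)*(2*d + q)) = 2*d + q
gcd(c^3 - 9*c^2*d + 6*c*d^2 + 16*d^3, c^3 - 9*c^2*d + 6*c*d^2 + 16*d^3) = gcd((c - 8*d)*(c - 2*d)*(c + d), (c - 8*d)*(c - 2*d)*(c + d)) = c^3 - 9*c^2*d + 6*c*d^2 + 16*d^3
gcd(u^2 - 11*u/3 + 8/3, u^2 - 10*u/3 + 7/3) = u - 1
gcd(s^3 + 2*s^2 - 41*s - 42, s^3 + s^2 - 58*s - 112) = s + 7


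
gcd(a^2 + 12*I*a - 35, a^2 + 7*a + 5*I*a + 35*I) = a + 5*I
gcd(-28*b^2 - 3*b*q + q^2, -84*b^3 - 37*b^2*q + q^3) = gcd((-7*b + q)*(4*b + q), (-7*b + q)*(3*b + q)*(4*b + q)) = -28*b^2 - 3*b*q + q^2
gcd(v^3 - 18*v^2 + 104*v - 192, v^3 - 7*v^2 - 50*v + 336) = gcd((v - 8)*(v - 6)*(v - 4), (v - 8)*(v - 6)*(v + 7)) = v^2 - 14*v + 48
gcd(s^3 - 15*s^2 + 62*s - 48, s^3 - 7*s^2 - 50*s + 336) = s^2 - 14*s + 48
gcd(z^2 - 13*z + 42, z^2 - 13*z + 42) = z^2 - 13*z + 42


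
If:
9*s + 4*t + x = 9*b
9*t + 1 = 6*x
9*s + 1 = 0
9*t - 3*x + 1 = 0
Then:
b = -13/81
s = -1/9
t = -1/9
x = 0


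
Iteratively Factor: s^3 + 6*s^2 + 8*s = (s + 4)*(s^2 + 2*s) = s*(s + 4)*(s + 2)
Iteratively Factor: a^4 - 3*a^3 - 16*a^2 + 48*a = (a - 4)*(a^3 + a^2 - 12*a) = (a - 4)*(a - 3)*(a^2 + 4*a) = a*(a - 4)*(a - 3)*(a + 4)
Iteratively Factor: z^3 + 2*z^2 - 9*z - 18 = (z + 2)*(z^2 - 9) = (z - 3)*(z + 2)*(z + 3)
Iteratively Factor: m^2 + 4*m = (m)*(m + 4)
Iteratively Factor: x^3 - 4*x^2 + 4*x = (x - 2)*(x^2 - 2*x) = x*(x - 2)*(x - 2)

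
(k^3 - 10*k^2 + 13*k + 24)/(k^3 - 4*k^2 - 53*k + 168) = (k + 1)/(k + 7)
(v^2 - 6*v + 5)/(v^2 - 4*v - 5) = (v - 1)/(v + 1)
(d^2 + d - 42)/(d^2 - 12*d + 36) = (d + 7)/(d - 6)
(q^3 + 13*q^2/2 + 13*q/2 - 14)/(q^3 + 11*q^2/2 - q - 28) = (q - 1)/(q - 2)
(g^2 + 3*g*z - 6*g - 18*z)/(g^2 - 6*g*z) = (g^2 + 3*g*z - 6*g - 18*z)/(g*(g - 6*z))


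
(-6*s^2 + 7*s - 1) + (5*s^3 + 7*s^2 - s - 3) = 5*s^3 + s^2 + 6*s - 4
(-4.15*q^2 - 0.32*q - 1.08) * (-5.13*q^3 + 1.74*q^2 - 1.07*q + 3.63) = 21.2895*q^5 - 5.5794*q^4 + 9.4241*q^3 - 16.6013*q^2 - 0.00599999999999978*q - 3.9204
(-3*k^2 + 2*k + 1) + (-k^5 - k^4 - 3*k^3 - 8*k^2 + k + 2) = -k^5 - k^4 - 3*k^3 - 11*k^2 + 3*k + 3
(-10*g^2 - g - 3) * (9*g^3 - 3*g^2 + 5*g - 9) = -90*g^5 + 21*g^4 - 74*g^3 + 94*g^2 - 6*g + 27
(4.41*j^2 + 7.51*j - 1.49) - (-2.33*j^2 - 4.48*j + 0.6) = 6.74*j^2 + 11.99*j - 2.09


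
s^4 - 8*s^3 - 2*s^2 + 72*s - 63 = (s - 7)*(s - 3)*(s - 1)*(s + 3)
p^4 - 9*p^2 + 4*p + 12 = (p - 2)^2*(p + 1)*(p + 3)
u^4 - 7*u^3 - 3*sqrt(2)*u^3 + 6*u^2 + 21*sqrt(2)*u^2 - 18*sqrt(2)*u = u*(u - 6)*(u - 1)*(u - 3*sqrt(2))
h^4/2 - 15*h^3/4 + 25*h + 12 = (h/2 + 1/4)*(h - 6)*(h - 4)*(h + 2)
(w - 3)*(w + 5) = w^2 + 2*w - 15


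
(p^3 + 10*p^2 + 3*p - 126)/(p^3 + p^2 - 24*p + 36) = (p + 7)/(p - 2)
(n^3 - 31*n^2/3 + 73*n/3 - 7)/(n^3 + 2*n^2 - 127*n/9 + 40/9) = 3*(n^2 - 10*n + 21)/(3*n^2 + 7*n - 40)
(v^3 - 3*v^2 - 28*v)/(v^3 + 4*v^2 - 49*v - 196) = v/(v + 7)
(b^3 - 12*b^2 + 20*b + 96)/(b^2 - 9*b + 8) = (b^2 - 4*b - 12)/(b - 1)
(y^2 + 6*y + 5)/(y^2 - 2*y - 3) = (y + 5)/(y - 3)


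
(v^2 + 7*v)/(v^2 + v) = (v + 7)/(v + 1)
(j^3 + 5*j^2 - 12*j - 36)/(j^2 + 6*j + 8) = (j^2 + 3*j - 18)/(j + 4)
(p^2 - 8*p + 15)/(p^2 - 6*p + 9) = (p - 5)/(p - 3)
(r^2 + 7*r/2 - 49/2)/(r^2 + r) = (2*r^2 + 7*r - 49)/(2*r*(r + 1))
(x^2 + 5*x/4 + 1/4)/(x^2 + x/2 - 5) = (4*x^2 + 5*x + 1)/(2*(2*x^2 + x - 10))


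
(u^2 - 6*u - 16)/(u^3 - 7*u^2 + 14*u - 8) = (u^2 - 6*u - 16)/(u^3 - 7*u^2 + 14*u - 8)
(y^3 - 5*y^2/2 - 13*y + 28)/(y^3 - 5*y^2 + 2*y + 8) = (y + 7/2)/(y + 1)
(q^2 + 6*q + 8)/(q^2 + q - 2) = (q + 4)/(q - 1)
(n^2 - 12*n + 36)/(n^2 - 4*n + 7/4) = 4*(n^2 - 12*n + 36)/(4*n^2 - 16*n + 7)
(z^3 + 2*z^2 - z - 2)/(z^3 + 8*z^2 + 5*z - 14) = (z + 1)/(z + 7)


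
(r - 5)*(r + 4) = r^2 - r - 20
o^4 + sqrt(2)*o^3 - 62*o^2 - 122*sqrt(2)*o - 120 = (o - 6*sqrt(2))*(o + sqrt(2))^2*(o + 5*sqrt(2))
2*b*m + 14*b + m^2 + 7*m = (2*b + m)*(m + 7)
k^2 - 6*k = k*(k - 6)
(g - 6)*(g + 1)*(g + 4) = g^3 - g^2 - 26*g - 24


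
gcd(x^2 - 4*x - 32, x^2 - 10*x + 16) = x - 8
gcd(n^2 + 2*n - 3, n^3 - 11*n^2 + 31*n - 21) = n - 1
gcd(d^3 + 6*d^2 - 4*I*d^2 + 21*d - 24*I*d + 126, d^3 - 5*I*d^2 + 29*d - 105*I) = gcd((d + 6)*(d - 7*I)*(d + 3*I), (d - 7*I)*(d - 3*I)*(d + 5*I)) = d - 7*I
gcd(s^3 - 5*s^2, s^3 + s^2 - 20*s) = s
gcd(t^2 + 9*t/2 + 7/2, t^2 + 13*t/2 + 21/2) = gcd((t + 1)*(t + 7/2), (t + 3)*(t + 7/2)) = t + 7/2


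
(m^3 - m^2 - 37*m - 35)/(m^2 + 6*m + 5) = m - 7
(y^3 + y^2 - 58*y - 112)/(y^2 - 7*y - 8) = (y^2 + 9*y + 14)/(y + 1)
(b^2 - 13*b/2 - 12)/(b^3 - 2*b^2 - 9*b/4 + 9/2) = 2*(b - 8)/(2*b^2 - 7*b + 6)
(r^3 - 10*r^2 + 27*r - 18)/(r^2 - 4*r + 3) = r - 6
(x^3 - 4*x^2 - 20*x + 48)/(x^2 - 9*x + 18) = (x^2 + 2*x - 8)/(x - 3)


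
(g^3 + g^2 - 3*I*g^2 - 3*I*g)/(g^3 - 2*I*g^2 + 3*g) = (g + 1)/(g + I)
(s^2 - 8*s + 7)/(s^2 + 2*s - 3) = (s - 7)/(s + 3)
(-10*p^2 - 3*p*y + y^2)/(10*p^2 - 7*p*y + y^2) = (2*p + y)/(-2*p + y)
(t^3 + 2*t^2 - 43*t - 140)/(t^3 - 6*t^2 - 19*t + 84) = (t + 5)/(t - 3)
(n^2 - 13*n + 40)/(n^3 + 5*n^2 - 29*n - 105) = (n - 8)/(n^2 + 10*n + 21)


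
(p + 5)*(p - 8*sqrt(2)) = p^2 - 8*sqrt(2)*p + 5*p - 40*sqrt(2)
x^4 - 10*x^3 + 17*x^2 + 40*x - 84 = (x - 7)*(x - 3)*(x - 2)*(x + 2)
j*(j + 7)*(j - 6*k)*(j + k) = j^4 - 5*j^3*k + 7*j^3 - 6*j^2*k^2 - 35*j^2*k - 42*j*k^2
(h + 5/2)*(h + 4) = h^2 + 13*h/2 + 10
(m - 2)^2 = m^2 - 4*m + 4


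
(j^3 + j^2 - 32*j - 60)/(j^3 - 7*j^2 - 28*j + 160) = (j^2 - 4*j - 12)/(j^2 - 12*j + 32)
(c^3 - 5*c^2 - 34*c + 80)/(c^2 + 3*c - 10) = c - 8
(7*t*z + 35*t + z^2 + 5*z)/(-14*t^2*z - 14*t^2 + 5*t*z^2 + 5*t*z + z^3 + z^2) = (z + 5)/(-2*t*z - 2*t + z^2 + z)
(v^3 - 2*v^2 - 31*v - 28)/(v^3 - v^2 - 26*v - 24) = (v - 7)/(v - 6)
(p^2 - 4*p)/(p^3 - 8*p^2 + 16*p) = 1/(p - 4)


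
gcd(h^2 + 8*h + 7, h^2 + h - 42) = h + 7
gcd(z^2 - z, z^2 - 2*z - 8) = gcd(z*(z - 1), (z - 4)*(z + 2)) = 1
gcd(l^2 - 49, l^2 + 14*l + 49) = l + 7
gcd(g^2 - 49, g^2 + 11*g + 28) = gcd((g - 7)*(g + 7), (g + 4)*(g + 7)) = g + 7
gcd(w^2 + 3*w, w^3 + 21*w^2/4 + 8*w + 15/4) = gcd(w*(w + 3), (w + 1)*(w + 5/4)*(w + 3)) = w + 3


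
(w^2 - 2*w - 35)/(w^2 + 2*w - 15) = (w - 7)/(w - 3)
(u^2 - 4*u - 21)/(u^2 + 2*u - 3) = (u - 7)/(u - 1)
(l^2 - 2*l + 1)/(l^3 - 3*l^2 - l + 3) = (l - 1)/(l^2 - 2*l - 3)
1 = 1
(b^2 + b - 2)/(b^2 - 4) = (b - 1)/(b - 2)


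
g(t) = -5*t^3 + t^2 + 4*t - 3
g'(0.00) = 4.00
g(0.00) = -3.00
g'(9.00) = -1193.00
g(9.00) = -3531.00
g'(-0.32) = 1.82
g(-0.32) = -4.01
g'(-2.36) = -84.26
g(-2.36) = 58.85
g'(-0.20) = 3.00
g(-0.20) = -3.72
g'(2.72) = -101.54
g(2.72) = -85.34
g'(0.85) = -5.14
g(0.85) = -1.95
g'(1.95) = -49.14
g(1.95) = -28.47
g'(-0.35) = 1.46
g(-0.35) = -4.06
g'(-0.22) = 2.83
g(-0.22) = -3.78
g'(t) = -15*t^2 + 2*t + 4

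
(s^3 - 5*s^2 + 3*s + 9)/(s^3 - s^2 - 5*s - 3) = (s - 3)/(s + 1)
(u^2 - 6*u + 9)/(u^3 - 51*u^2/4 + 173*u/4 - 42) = 4*(u - 3)/(4*u^2 - 39*u + 56)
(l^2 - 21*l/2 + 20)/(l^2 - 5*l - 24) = (l - 5/2)/(l + 3)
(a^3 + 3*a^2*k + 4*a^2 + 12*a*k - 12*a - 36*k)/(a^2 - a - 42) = (a^2 + 3*a*k - 2*a - 6*k)/(a - 7)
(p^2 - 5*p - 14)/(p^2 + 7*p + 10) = (p - 7)/(p + 5)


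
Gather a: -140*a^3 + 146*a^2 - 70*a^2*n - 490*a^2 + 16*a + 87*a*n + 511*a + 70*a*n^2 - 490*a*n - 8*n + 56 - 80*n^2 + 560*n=-140*a^3 + a^2*(-70*n - 344) + a*(70*n^2 - 403*n + 527) - 80*n^2 + 552*n + 56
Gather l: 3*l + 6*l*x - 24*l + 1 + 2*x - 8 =l*(6*x - 21) + 2*x - 7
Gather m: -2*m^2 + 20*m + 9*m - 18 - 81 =-2*m^2 + 29*m - 99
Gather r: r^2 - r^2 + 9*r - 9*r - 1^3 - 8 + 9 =0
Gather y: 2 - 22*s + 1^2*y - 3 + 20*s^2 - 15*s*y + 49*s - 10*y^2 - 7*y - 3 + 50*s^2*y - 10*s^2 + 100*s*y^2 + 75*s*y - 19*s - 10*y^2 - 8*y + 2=10*s^2 + 8*s + y^2*(100*s - 20) + y*(50*s^2 + 60*s - 14) - 2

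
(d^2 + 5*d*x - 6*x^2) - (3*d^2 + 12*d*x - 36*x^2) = -2*d^2 - 7*d*x + 30*x^2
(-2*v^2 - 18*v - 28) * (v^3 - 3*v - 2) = -2*v^5 - 18*v^4 - 22*v^3 + 58*v^2 + 120*v + 56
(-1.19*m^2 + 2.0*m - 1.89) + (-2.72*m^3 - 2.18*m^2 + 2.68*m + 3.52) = -2.72*m^3 - 3.37*m^2 + 4.68*m + 1.63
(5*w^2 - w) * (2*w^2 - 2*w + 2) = 10*w^4 - 12*w^3 + 12*w^2 - 2*w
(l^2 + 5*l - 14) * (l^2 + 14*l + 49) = l^4 + 19*l^3 + 105*l^2 + 49*l - 686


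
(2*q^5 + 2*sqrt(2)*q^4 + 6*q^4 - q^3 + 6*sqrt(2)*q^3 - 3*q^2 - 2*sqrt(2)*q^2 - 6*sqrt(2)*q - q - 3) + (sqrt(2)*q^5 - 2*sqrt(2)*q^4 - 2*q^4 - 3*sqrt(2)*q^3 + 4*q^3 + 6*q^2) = sqrt(2)*q^5 + 2*q^5 + 4*q^4 + 3*q^3 + 3*sqrt(2)*q^3 - 2*sqrt(2)*q^2 + 3*q^2 - 6*sqrt(2)*q - q - 3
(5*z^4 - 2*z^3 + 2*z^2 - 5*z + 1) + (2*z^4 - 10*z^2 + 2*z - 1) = 7*z^4 - 2*z^3 - 8*z^2 - 3*z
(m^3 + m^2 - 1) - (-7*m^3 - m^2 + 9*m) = 8*m^3 + 2*m^2 - 9*m - 1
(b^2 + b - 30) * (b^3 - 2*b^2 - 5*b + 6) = b^5 - b^4 - 37*b^3 + 61*b^2 + 156*b - 180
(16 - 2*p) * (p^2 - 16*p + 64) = -2*p^3 + 48*p^2 - 384*p + 1024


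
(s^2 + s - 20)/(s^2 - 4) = (s^2 + s - 20)/(s^2 - 4)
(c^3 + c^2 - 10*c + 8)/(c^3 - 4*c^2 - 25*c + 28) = (c - 2)/(c - 7)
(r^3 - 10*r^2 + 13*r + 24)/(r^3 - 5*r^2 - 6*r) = (r^2 - 11*r + 24)/(r*(r - 6))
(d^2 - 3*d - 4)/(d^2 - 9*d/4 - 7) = 4*(d + 1)/(4*d + 7)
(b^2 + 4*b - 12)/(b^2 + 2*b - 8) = (b + 6)/(b + 4)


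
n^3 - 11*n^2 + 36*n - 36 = (n - 6)*(n - 3)*(n - 2)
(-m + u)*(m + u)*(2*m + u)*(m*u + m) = -2*m^4*u - 2*m^4 - m^3*u^2 - m^3*u + 2*m^2*u^3 + 2*m^2*u^2 + m*u^4 + m*u^3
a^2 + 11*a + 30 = (a + 5)*(a + 6)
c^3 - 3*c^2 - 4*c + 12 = (c - 3)*(c - 2)*(c + 2)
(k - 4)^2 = k^2 - 8*k + 16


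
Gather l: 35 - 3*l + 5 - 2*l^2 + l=-2*l^2 - 2*l + 40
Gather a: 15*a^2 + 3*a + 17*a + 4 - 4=15*a^2 + 20*a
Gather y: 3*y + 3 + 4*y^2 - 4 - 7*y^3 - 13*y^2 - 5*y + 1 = -7*y^3 - 9*y^2 - 2*y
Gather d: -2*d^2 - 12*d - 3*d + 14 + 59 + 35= -2*d^2 - 15*d + 108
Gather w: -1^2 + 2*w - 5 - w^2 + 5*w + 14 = -w^2 + 7*w + 8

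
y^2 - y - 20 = (y - 5)*(y + 4)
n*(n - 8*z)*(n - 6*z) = n^3 - 14*n^2*z + 48*n*z^2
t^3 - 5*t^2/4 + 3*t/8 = t*(t - 3/4)*(t - 1/2)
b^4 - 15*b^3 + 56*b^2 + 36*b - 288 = (b - 8)*(b - 6)*(b - 3)*(b + 2)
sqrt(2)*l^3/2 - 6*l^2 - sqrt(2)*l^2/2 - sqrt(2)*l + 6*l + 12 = (l - 2)*(l - 6*sqrt(2))*(sqrt(2)*l/2 + sqrt(2)/2)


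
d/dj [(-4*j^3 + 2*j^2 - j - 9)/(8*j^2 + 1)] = (-32*j^4 - 4*j^2 + 148*j - 1)/(64*j^4 + 16*j^2 + 1)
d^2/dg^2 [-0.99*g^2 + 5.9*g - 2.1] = -1.98000000000000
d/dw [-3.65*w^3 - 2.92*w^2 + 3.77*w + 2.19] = -10.95*w^2 - 5.84*w + 3.77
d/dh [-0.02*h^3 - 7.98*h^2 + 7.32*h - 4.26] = -0.06*h^2 - 15.96*h + 7.32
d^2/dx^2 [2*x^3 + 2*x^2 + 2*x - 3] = 12*x + 4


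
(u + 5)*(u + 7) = u^2 + 12*u + 35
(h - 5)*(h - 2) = h^2 - 7*h + 10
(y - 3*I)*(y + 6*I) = y^2 + 3*I*y + 18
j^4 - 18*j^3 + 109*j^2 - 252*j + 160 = (j - 8)*(j - 5)*(j - 4)*(j - 1)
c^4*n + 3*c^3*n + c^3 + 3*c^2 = c^2*(c + 3)*(c*n + 1)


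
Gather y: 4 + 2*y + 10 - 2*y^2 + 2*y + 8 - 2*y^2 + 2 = -4*y^2 + 4*y + 24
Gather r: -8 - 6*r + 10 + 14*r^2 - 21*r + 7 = 14*r^2 - 27*r + 9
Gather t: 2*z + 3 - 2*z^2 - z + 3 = -2*z^2 + z + 6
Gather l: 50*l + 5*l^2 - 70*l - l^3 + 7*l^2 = -l^3 + 12*l^2 - 20*l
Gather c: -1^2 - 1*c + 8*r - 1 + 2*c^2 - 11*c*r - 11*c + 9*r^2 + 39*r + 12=2*c^2 + c*(-11*r - 12) + 9*r^2 + 47*r + 10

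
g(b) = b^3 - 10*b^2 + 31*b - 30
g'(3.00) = -2.00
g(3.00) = 0.00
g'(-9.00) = 454.00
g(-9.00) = -1848.00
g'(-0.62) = 44.55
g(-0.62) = -53.30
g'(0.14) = 28.26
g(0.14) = -25.85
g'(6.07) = 20.13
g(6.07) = 13.37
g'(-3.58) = 141.05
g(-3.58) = -315.03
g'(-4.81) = 196.61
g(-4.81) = -521.76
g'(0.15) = 28.07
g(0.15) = -25.57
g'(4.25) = 0.19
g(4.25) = -2.11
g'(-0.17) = 34.49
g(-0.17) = -35.56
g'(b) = 3*b^2 - 20*b + 31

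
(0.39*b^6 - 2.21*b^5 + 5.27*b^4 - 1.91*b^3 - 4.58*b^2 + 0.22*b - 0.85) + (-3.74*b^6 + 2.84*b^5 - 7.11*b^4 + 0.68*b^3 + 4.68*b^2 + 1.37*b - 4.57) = -3.35*b^6 + 0.63*b^5 - 1.84*b^4 - 1.23*b^3 + 0.0999999999999996*b^2 + 1.59*b - 5.42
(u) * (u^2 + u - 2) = u^3 + u^2 - 2*u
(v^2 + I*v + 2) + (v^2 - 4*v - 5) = 2*v^2 - 4*v + I*v - 3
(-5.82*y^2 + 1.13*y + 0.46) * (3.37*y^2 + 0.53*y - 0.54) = -19.6134*y^4 + 0.723499999999999*y^3 + 5.2919*y^2 - 0.3664*y - 0.2484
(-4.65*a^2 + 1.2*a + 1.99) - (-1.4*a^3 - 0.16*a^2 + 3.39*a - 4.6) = 1.4*a^3 - 4.49*a^2 - 2.19*a + 6.59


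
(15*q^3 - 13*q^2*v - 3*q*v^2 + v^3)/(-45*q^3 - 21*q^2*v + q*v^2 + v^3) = (-q + v)/(3*q + v)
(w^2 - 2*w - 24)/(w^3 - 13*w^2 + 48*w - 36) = (w + 4)/(w^2 - 7*w + 6)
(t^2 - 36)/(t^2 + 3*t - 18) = (t - 6)/(t - 3)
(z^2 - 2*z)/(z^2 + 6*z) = (z - 2)/(z + 6)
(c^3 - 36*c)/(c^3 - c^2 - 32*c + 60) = c*(c - 6)/(c^2 - 7*c + 10)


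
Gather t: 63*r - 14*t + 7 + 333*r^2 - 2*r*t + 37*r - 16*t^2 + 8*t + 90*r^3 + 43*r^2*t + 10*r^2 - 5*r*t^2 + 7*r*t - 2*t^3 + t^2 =90*r^3 + 343*r^2 + 100*r - 2*t^3 + t^2*(-5*r - 15) + t*(43*r^2 + 5*r - 6) + 7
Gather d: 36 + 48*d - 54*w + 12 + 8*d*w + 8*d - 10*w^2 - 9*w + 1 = d*(8*w + 56) - 10*w^2 - 63*w + 49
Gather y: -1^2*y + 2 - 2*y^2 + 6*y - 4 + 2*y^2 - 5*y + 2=0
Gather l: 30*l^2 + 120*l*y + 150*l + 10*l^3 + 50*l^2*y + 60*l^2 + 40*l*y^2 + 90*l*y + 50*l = 10*l^3 + l^2*(50*y + 90) + l*(40*y^2 + 210*y + 200)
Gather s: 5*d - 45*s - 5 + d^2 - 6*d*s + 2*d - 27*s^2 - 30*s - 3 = d^2 + 7*d - 27*s^2 + s*(-6*d - 75) - 8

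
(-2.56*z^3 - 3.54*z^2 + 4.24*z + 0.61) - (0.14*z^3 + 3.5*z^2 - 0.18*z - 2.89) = -2.7*z^3 - 7.04*z^2 + 4.42*z + 3.5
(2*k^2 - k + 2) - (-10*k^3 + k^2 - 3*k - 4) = 10*k^3 + k^2 + 2*k + 6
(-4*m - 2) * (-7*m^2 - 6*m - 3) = 28*m^3 + 38*m^2 + 24*m + 6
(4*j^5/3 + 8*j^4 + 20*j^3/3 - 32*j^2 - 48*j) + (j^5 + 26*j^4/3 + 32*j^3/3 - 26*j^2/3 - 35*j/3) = 7*j^5/3 + 50*j^4/3 + 52*j^3/3 - 122*j^2/3 - 179*j/3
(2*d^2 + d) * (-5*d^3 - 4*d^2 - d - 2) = -10*d^5 - 13*d^4 - 6*d^3 - 5*d^2 - 2*d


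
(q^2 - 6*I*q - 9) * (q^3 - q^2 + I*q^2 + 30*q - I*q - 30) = q^5 - q^4 - 5*I*q^4 + 27*q^3 + 5*I*q^3 - 27*q^2 - 189*I*q^2 - 270*q + 189*I*q + 270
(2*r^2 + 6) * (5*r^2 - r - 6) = 10*r^4 - 2*r^3 + 18*r^2 - 6*r - 36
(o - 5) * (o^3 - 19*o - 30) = o^4 - 5*o^3 - 19*o^2 + 65*o + 150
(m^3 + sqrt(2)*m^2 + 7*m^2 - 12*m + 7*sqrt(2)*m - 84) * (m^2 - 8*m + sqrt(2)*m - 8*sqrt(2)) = m^5 - m^4 + 2*sqrt(2)*m^4 - 66*m^3 - 2*sqrt(2)*m^3 - 124*sqrt(2)*m^2 + 10*m^2 + 12*sqrt(2)*m + 560*m + 672*sqrt(2)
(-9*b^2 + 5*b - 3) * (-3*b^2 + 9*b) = 27*b^4 - 96*b^3 + 54*b^2 - 27*b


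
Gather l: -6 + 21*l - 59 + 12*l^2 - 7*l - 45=12*l^2 + 14*l - 110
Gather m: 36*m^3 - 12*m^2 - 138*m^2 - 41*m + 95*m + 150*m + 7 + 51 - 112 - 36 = 36*m^3 - 150*m^2 + 204*m - 90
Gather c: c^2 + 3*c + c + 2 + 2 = c^2 + 4*c + 4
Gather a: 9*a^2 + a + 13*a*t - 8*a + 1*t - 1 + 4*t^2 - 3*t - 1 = 9*a^2 + a*(13*t - 7) + 4*t^2 - 2*t - 2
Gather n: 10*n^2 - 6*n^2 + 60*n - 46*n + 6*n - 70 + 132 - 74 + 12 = 4*n^2 + 20*n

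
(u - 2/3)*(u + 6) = u^2 + 16*u/3 - 4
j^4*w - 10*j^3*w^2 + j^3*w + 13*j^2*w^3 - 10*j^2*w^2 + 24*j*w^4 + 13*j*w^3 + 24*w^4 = (j - 8*w)*(j - 3*w)*(j + w)*(j*w + w)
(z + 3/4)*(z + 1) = z^2 + 7*z/4 + 3/4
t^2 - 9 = (t - 3)*(t + 3)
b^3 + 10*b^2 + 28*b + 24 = (b + 2)^2*(b + 6)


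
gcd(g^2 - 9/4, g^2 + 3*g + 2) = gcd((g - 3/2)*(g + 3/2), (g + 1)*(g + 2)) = 1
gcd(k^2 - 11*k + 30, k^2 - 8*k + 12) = k - 6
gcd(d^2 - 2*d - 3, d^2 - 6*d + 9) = d - 3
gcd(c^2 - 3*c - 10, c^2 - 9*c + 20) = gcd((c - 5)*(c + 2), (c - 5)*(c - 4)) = c - 5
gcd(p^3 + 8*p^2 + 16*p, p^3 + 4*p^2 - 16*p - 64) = p^2 + 8*p + 16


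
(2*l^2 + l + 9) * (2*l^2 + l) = 4*l^4 + 4*l^3 + 19*l^2 + 9*l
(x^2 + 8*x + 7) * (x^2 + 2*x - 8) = x^4 + 10*x^3 + 15*x^2 - 50*x - 56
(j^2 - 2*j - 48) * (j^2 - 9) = j^4 - 2*j^3 - 57*j^2 + 18*j + 432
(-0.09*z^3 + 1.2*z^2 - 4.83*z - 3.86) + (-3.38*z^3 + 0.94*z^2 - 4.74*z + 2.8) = -3.47*z^3 + 2.14*z^2 - 9.57*z - 1.06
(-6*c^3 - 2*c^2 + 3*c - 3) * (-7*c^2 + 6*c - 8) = 42*c^5 - 22*c^4 + 15*c^3 + 55*c^2 - 42*c + 24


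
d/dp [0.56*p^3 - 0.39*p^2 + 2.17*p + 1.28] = 1.68*p^2 - 0.78*p + 2.17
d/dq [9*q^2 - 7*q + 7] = 18*q - 7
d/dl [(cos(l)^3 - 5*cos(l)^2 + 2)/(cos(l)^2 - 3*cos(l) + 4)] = (-cos(l)^4 + 6*cos(l)^3 - 27*cos(l)^2 + 44*cos(l) - 6)*sin(l)/(sin(l)^2 + 3*cos(l) - 5)^2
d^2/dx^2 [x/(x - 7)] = 14/(x - 7)^3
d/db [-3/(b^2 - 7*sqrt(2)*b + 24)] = 3*(2*b - 7*sqrt(2))/(b^2 - 7*sqrt(2)*b + 24)^2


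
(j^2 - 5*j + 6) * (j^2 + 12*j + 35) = j^4 + 7*j^3 - 19*j^2 - 103*j + 210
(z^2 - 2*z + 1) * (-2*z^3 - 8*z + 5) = -2*z^5 + 4*z^4 - 10*z^3 + 21*z^2 - 18*z + 5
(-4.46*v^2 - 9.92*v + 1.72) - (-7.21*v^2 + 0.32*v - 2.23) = 2.75*v^2 - 10.24*v + 3.95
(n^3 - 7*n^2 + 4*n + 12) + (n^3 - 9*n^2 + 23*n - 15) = 2*n^3 - 16*n^2 + 27*n - 3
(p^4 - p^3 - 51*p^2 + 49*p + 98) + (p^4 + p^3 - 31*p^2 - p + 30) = 2*p^4 - 82*p^2 + 48*p + 128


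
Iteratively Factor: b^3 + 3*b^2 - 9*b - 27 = (b - 3)*(b^2 + 6*b + 9) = (b - 3)*(b + 3)*(b + 3)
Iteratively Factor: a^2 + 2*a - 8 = (a - 2)*(a + 4)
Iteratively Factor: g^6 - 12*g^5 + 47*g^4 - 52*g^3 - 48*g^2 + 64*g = (g - 4)*(g^5 - 8*g^4 + 15*g^3 + 8*g^2 - 16*g) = (g - 4)*(g + 1)*(g^4 - 9*g^3 + 24*g^2 - 16*g) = g*(g - 4)*(g + 1)*(g^3 - 9*g^2 + 24*g - 16) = g*(g - 4)^2*(g + 1)*(g^2 - 5*g + 4) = g*(g - 4)^3*(g + 1)*(g - 1)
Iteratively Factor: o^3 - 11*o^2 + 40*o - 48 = (o - 4)*(o^2 - 7*o + 12) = (o - 4)^2*(o - 3)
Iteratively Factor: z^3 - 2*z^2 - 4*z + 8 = (z + 2)*(z^2 - 4*z + 4) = (z - 2)*(z + 2)*(z - 2)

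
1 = 1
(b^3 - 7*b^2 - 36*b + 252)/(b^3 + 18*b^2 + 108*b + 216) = (b^2 - 13*b + 42)/(b^2 + 12*b + 36)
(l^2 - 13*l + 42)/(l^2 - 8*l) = (l^2 - 13*l + 42)/(l*(l - 8))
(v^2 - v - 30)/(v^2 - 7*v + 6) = (v + 5)/(v - 1)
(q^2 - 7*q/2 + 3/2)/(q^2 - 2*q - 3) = (q - 1/2)/(q + 1)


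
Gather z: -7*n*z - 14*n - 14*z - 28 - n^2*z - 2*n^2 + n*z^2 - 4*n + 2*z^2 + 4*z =-2*n^2 - 18*n + z^2*(n + 2) + z*(-n^2 - 7*n - 10) - 28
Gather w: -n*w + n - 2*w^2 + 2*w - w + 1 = n - 2*w^2 + w*(1 - n) + 1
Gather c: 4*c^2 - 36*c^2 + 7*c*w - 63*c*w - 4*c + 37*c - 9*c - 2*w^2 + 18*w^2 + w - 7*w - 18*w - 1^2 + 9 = -32*c^2 + c*(24 - 56*w) + 16*w^2 - 24*w + 8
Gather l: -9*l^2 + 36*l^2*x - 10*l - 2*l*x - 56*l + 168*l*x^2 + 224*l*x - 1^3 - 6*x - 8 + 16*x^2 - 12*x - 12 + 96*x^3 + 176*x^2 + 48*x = l^2*(36*x - 9) + l*(168*x^2 + 222*x - 66) + 96*x^3 + 192*x^2 + 30*x - 21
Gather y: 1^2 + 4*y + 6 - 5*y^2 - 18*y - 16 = -5*y^2 - 14*y - 9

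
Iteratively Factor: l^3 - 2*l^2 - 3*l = (l - 3)*(l^2 + l) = l*(l - 3)*(l + 1)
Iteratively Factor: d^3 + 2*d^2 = (d)*(d^2 + 2*d) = d^2*(d + 2)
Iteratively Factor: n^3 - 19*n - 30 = (n + 3)*(n^2 - 3*n - 10) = (n + 2)*(n + 3)*(n - 5)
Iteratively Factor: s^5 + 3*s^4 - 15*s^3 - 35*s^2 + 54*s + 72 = (s + 3)*(s^4 - 15*s^2 + 10*s + 24) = (s - 2)*(s + 3)*(s^3 + 2*s^2 - 11*s - 12) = (s - 2)*(s + 3)*(s + 4)*(s^2 - 2*s - 3) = (s - 2)*(s + 1)*(s + 3)*(s + 4)*(s - 3)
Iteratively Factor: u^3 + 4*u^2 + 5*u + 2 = (u + 1)*(u^2 + 3*u + 2) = (u + 1)^2*(u + 2)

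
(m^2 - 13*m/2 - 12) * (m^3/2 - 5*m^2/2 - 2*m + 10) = m^5/2 - 23*m^4/4 + 33*m^3/4 + 53*m^2 - 41*m - 120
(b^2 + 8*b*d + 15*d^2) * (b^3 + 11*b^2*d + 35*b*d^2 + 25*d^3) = b^5 + 19*b^4*d + 138*b^3*d^2 + 470*b^2*d^3 + 725*b*d^4 + 375*d^5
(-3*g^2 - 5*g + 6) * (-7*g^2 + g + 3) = 21*g^4 + 32*g^3 - 56*g^2 - 9*g + 18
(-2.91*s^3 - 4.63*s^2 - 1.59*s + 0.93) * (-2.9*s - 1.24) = 8.439*s^4 + 17.0354*s^3 + 10.3522*s^2 - 0.7254*s - 1.1532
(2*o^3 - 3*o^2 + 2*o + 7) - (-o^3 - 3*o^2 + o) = 3*o^3 + o + 7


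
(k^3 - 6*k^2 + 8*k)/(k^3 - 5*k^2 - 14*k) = (-k^2 + 6*k - 8)/(-k^2 + 5*k + 14)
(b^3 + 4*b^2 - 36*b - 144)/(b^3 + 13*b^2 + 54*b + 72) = (b - 6)/(b + 3)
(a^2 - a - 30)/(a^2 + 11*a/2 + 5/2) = 2*(a - 6)/(2*a + 1)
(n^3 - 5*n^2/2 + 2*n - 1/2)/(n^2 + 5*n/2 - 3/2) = (n^2 - 2*n + 1)/(n + 3)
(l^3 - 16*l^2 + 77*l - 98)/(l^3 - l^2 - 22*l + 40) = (l^2 - 14*l + 49)/(l^2 + l - 20)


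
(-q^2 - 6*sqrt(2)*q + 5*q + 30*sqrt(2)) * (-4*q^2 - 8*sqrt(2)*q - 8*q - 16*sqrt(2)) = 4*q^4 - 12*q^3 + 32*sqrt(2)*q^3 - 96*sqrt(2)*q^2 + 56*q^2 - 320*sqrt(2)*q - 288*q - 960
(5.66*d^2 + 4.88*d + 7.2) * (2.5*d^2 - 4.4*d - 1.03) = 14.15*d^4 - 12.704*d^3 - 9.3018*d^2 - 36.7064*d - 7.416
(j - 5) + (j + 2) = 2*j - 3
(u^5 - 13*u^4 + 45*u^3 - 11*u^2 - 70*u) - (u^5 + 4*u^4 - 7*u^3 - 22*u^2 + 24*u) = -17*u^4 + 52*u^3 + 11*u^2 - 94*u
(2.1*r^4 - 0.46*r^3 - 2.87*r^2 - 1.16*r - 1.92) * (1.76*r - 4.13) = 3.696*r^5 - 9.4826*r^4 - 3.1514*r^3 + 9.8115*r^2 + 1.4116*r + 7.9296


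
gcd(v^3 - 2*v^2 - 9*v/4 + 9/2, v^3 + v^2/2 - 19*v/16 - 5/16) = 1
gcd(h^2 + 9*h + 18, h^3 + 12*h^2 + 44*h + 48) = h + 6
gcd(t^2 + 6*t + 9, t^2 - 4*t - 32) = 1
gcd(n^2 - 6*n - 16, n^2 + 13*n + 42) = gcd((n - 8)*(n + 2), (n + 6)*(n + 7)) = 1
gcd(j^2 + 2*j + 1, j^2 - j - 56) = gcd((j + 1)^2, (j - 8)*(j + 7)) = 1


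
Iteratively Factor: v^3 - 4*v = (v)*(v^2 - 4) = v*(v + 2)*(v - 2)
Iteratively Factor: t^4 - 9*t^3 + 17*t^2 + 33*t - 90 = (t - 5)*(t^3 - 4*t^2 - 3*t + 18) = (t - 5)*(t + 2)*(t^2 - 6*t + 9) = (t - 5)*(t - 3)*(t + 2)*(t - 3)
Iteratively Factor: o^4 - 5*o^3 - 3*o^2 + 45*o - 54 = (o + 3)*(o^3 - 8*o^2 + 21*o - 18) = (o - 3)*(o + 3)*(o^2 - 5*o + 6) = (o - 3)^2*(o + 3)*(o - 2)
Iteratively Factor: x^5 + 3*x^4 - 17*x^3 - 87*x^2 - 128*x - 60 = (x + 3)*(x^4 - 17*x^2 - 36*x - 20) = (x + 1)*(x + 3)*(x^3 - x^2 - 16*x - 20) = (x + 1)*(x + 2)*(x + 3)*(x^2 - 3*x - 10) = (x - 5)*(x + 1)*(x + 2)*(x + 3)*(x + 2)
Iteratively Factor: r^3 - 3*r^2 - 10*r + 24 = (r + 3)*(r^2 - 6*r + 8) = (r - 4)*(r + 3)*(r - 2)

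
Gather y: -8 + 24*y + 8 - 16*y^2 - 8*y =-16*y^2 + 16*y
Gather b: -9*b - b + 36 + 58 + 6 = 100 - 10*b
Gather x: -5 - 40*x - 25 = -40*x - 30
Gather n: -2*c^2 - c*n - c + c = -2*c^2 - c*n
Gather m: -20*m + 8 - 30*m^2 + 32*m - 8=-30*m^2 + 12*m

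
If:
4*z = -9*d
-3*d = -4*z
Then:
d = 0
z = 0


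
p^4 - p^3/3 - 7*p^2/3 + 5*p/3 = p*(p - 1)^2*(p + 5/3)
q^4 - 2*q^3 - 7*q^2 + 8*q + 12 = (q - 3)*(q - 2)*(q + 1)*(q + 2)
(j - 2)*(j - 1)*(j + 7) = j^3 + 4*j^2 - 19*j + 14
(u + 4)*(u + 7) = u^2 + 11*u + 28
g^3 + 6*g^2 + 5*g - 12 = (g - 1)*(g + 3)*(g + 4)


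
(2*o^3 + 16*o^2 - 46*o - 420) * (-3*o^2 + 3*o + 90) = -6*o^5 - 42*o^4 + 366*o^3 + 2562*o^2 - 5400*o - 37800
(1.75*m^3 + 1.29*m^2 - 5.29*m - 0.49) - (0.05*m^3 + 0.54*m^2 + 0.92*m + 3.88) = 1.7*m^3 + 0.75*m^2 - 6.21*m - 4.37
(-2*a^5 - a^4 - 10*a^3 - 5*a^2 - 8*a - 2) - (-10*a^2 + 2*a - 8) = -2*a^5 - a^4 - 10*a^3 + 5*a^2 - 10*a + 6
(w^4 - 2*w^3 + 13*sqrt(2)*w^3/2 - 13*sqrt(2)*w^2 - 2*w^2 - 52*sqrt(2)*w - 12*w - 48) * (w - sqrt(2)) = w^5 - 2*w^4 + 11*sqrt(2)*w^4/2 - 11*sqrt(2)*w^3 - 15*w^3 - 50*sqrt(2)*w^2 + 14*w^2 + 12*sqrt(2)*w + 56*w + 48*sqrt(2)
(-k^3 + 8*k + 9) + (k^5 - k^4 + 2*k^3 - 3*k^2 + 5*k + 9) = k^5 - k^4 + k^3 - 3*k^2 + 13*k + 18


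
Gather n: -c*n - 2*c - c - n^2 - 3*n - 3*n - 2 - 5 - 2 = -3*c - n^2 + n*(-c - 6) - 9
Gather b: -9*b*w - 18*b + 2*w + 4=b*(-9*w - 18) + 2*w + 4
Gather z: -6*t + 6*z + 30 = -6*t + 6*z + 30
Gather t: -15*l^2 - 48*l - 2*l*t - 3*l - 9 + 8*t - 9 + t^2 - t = -15*l^2 - 51*l + t^2 + t*(7 - 2*l) - 18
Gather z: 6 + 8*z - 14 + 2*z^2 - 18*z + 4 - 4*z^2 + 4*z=-2*z^2 - 6*z - 4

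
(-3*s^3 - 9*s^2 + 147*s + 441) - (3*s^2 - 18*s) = -3*s^3 - 12*s^2 + 165*s + 441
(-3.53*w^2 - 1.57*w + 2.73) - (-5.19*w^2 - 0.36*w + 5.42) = 1.66*w^2 - 1.21*w - 2.69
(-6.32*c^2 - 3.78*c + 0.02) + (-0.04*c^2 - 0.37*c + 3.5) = -6.36*c^2 - 4.15*c + 3.52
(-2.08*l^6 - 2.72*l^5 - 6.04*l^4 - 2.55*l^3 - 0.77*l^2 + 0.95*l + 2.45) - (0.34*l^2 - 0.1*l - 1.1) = -2.08*l^6 - 2.72*l^5 - 6.04*l^4 - 2.55*l^3 - 1.11*l^2 + 1.05*l + 3.55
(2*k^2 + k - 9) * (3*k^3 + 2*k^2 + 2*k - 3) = 6*k^5 + 7*k^4 - 21*k^3 - 22*k^2 - 21*k + 27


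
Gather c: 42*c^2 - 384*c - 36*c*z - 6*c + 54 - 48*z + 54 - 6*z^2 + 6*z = 42*c^2 + c*(-36*z - 390) - 6*z^2 - 42*z + 108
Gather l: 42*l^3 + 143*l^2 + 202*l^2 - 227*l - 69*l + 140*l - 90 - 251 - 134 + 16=42*l^3 + 345*l^2 - 156*l - 459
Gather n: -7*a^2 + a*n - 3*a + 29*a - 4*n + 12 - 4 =-7*a^2 + 26*a + n*(a - 4) + 8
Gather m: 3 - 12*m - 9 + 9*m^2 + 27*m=9*m^2 + 15*m - 6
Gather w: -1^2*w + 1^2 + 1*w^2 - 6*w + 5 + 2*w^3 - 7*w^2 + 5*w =2*w^3 - 6*w^2 - 2*w + 6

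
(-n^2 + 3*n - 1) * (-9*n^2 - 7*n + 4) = 9*n^4 - 20*n^3 - 16*n^2 + 19*n - 4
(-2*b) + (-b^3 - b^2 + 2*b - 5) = -b^3 - b^2 - 5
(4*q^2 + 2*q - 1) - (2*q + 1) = 4*q^2 - 2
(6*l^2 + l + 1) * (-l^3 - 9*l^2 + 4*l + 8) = -6*l^5 - 55*l^4 + 14*l^3 + 43*l^2 + 12*l + 8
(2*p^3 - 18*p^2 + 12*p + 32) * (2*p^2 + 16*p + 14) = 4*p^5 - 4*p^4 - 236*p^3 + 4*p^2 + 680*p + 448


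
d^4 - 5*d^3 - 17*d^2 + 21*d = d*(d - 7)*(d - 1)*(d + 3)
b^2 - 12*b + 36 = (b - 6)^2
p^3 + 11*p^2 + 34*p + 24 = (p + 1)*(p + 4)*(p + 6)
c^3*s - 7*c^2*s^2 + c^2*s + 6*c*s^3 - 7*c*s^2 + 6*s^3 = (c - 6*s)*(c - s)*(c*s + s)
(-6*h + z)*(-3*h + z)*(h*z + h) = 18*h^3*z + 18*h^3 - 9*h^2*z^2 - 9*h^2*z + h*z^3 + h*z^2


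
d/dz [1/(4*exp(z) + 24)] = -exp(z)/(4*(exp(z) + 6)^2)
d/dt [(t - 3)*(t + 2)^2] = (t + 2)*(3*t - 4)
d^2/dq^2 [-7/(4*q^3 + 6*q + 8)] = 21*(2*q*(2*q^3 + 3*q + 4) - 3*(2*q^2 + 1)^2)/(2*q^3 + 3*q + 4)^3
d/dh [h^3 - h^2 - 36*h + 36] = 3*h^2 - 2*h - 36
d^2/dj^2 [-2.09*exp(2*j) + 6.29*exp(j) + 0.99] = (6.29 - 8.36*exp(j))*exp(j)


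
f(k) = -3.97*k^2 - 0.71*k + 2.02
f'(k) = -7.94*k - 0.71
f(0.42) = 1.02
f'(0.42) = -4.04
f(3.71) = -55.26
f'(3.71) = -30.17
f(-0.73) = 0.42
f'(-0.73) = 5.09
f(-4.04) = -59.91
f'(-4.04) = 31.37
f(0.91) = -1.91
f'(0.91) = -7.94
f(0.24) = 1.62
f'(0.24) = -2.62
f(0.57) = 0.33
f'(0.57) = -5.24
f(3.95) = -62.73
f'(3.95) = -32.07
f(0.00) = 2.02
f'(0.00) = -0.71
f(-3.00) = -31.58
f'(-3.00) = 23.11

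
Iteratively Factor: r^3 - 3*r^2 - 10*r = (r - 5)*(r^2 + 2*r) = (r - 5)*(r + 2)*(r)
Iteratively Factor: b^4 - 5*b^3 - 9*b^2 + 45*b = (b + 3)*(b^3 - 8*b^2 + 15*b) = (b - 5)*(b + 3)*(b^2 - 3*b) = b*(b - 5)*(b + 3)*(b - 3)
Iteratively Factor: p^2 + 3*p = (p + 3)*(p)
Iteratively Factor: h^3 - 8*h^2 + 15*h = (h - 3)*(h^2 - 5*h) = (h - 5)*(h - 3)*(h)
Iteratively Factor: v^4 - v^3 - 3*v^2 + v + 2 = (v - 2)*(v^3 + v^2 - v - 1) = (v - 2)*(v + 1)*(v^2 - 1) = (v - 2)*(v + 1)^2*(v - 1)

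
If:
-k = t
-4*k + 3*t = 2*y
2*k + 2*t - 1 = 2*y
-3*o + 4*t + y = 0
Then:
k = 1/7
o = -5/14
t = -1/7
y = -1/2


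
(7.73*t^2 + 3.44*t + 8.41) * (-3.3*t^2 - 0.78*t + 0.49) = -25.509*t^4 - 17.3814*t^3 - 26.6485*t^2 - 4.8742*t + 4.1209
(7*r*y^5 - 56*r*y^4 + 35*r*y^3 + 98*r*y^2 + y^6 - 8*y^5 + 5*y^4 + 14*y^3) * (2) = 14*r*y^5 - 112*r*y^4 + 70*r*y^3 + 196*r*y^2 + 2*y^6 - 16*y^5 + 10*y^4 + 28*y^3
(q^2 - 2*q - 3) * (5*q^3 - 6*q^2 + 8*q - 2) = 5*q^5 - 16*q^4 + 5*q^3 - 20*q + 6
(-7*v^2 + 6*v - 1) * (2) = -14*v^2 + 12*v - 2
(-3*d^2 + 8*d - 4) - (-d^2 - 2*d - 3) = -2*d^2 + 10*d - 1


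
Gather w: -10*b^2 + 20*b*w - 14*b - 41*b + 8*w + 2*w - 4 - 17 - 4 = -10*b^2 - 55*b + w*(20*b + 10) - 25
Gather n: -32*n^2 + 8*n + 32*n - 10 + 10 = -32*n^2 + 40*n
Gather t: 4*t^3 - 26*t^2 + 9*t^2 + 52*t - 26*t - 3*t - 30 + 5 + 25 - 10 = 4*t^3 - 17*t^2 + 23*t - 10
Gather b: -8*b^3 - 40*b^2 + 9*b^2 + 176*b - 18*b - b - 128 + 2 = -8*b^3 - 31*b^2 + 157*b - 126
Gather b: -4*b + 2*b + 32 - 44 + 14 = 2 - 2*b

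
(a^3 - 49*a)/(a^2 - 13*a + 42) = a*(a + 7)/(a - 6)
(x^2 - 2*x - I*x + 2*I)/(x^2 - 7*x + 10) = (x - I)/(x - 5)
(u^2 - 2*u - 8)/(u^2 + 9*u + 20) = (u^2 - 2*u - 8)/(u^2 + 9*u + 20)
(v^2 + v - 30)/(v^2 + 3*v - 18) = (v - 5)/(v - 3)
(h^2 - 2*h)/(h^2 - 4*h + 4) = h/(h - 2)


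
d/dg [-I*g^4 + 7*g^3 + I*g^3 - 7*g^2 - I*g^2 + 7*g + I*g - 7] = -4*I*g^3 + 3*g^2*(7 + I) - 2*g*(7 + I) + 7 + I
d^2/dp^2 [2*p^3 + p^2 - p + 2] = 12*p + 2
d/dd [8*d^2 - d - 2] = 16*d - 1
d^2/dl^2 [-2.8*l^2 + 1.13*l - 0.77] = -5.60000000000000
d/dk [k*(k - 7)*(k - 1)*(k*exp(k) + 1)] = k^4*exp(k) - 4*k^3*exp(k) - 17*k^2*exp(k) + 3*k^2 + 14*k*exp(k) - 16*k + 7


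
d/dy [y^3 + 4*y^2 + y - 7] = 3*y^2 + 8*y + 1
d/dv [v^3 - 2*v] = 3*v^2 - 2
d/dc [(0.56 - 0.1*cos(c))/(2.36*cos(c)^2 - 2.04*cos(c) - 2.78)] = (-0.236*cos(c)^2 + 2.6432*cos(c) - 1.4204)*sin(c)/(5.5696*cos(c)^4 - 9.6288*cos(c)^3 - 8.96*cos(c)^2 + 11.3424*cos(c) + 7.7284)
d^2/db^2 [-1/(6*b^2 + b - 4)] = 2*(36*b^2 + 6*b - (12*b + 1)^2 - 24)/(6*b^2 + b - 4)^3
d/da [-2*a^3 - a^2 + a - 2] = -6*a^2 - 2*a + 1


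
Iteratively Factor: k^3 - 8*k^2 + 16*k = (k - 4)*(k^2 - 4*k) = k*(k - 4)*(k - 4)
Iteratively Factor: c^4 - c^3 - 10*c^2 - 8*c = (c + 1)*(c^3 - 2*c^2 - 8*c) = c*(c + 1)*(c^2 - 2*c - 8) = c*(c + 1)*(c + 2)*(c - 4)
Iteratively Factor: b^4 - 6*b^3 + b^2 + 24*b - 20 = (b - 1)*(b^3 - 5*b^2 - 4*b + 20) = (b - 1)*(b + 2)*(b^2 - 7*b + 10) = (b - 2)*(b - 1)*(b + 2)*(b - 5)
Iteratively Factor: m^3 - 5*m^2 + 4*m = (m - 4)*(m^2 - m) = (m - 4)*(m - 1)*(m)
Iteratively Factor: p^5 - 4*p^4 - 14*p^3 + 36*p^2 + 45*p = (p + 3)*(p^4 - 7*p^3 + 7*p^2 + 15*p) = (p - 3)*(p + 3)*(p^3 - 4*p^2 - 5*p) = p*(p - 3)*(p + 3)*(p^2 - 4*p - 5) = p*(p - 5)*(p - 3)*(p + 3)*(p + 1)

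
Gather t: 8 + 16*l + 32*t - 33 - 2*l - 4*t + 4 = 14*l + 28*t - 21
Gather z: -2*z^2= -2*z^2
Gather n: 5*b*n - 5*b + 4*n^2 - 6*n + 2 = -5*b + 4*n^2 + n*(5*b - 6) + 2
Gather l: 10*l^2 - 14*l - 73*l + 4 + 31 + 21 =10*l^2 - 87*l + 56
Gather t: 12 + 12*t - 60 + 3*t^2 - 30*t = 3*t^2 - 18*t - 48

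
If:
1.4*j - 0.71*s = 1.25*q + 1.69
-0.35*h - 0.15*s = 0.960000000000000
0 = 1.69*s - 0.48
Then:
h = -2.86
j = 0.892857142857143*q + 1.35118343195266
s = 0.28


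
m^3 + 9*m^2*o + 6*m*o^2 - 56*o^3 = (m - 2*o)*(m + 4*o)*(m + 7*o)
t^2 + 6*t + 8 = (t + 2)*(t + 4)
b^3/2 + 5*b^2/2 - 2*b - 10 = (b/2 + 1)*(b - 2)*(b + 5)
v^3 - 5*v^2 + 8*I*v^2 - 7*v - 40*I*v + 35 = (v - 5)*(v + I)*(v + 7*I)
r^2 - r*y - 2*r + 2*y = (r - 2)*(r - y)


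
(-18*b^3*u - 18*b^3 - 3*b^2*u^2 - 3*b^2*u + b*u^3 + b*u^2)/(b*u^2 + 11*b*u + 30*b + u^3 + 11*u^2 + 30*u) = b*(-18*b^2*u - 18*b^2 - 3*b*u^2 - 3*b*u + u^3 + u^2)/(b*u^2 + 11*b*u + 30*b + u^3 + 11*u^2 + 30*u)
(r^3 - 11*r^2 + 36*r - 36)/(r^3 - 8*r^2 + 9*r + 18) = (r - 2)/(r + 1)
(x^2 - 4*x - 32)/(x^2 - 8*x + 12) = (x^2 - 4*x - 32)/(x^2 - 8*x + 12)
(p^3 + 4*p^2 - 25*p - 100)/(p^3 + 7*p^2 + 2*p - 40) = (p - 5)/(p - 2)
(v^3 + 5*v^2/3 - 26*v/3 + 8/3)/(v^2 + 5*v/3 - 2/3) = (v^2 + 2*v - 8)/(v + 2)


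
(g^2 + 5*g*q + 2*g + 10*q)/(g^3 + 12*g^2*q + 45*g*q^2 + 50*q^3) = (g + 2)/(g^2 + 7*g*q + 10*q^2)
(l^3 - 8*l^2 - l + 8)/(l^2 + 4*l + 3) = (l^2 - 9*l + 8)/(l + 3)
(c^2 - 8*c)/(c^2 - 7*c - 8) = c/(c + 1)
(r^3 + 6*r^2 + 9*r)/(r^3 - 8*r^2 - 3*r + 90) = r*(r + 3)/(r^2 - 11*r + 30)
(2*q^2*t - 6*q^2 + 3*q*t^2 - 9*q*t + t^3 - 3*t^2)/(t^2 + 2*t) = (2*q^2*t - 6*q^2 + 3*q*t^2 - 9*q*t + t^3 - 3*t^2)/(t*(t + 2))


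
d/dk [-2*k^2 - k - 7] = -4*k - 1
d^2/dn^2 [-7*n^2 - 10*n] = -14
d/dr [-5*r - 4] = -5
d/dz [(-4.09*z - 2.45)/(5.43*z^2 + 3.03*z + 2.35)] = (22.2087*z^2 + 26.607*z - 2.188)/(29.4849*z^4 + 32.9058*z^3 + 34.7019*z^2 + 14.241*z + 5.5225)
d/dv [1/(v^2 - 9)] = -2*v/(v^2 - 9)^2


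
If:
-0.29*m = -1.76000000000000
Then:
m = 6.07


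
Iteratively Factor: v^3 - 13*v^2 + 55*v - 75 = (v - 5)*(v^2 - 8*v + 15) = (v - 5)^2*(v - 3)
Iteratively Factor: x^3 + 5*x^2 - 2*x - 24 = (x + 3)*(x^2 + 2*x - 8) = (x - 2)*(x + 3)*(x + 4)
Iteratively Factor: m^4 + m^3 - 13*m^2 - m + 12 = (m - 1)*(m^3 + 2*m^2 - 11*m - 12) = (m - 1)*(m + 4)*(m^2 - 2*m - 3) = (m - 1)*(m + 1)*(m + 4)*(m - 3)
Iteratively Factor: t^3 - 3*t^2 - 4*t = (t - 4)*(t^2 + t) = t*(t - 4)*(t + 1)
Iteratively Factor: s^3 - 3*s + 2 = (s + 2)*(s^2 - 2*s + 1) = (s - 1)*(s + 2)*(s - 1)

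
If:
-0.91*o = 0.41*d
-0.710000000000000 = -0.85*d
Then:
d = 0.84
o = -0.38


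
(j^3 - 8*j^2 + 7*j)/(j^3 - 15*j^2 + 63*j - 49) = j/(j - 7)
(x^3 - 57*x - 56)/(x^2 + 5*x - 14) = (x^2 - 7*x - 8)/(x - 2)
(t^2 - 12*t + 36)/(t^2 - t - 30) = (t - 6)/(t + 5)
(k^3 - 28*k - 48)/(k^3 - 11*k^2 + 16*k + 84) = (k + 4)/(k - 7)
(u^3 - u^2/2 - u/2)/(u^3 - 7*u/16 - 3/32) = 16*u*(u - 1)/(16*u^2 - 8*u - 3)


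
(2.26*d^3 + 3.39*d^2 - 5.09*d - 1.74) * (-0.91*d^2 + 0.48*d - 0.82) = -2.0566*d^5 - 2.0001*d^4 + 4.4059*d^3 - 3.6396*d^2 + 3.3386*d + 1.4268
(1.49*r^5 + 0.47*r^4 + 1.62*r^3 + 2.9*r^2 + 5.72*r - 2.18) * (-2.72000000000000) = -4.0528*r^5 - 1.2784*r^4 - 4.4064*r^3 - 7.888*r^2 - 15.5584*r + 5.9296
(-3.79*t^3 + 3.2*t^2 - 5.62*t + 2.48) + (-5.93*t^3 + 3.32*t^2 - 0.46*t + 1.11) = -9.72*t^3 + 6.52*t^2 - 6.08*t + 3.59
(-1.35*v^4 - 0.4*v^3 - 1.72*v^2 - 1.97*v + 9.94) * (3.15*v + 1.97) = -4.2525*v^5 - 3.9195*v^4 - 6.206*v^3 - 9.5939*v^2 + 27.4301*v + 19.5818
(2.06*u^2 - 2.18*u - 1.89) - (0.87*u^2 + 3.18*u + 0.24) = 1.19*u^2 - 5.36*u - 2.13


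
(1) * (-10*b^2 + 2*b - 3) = -10*b^2 + 2*b - 3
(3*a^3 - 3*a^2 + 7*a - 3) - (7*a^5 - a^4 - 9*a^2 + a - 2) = -7*a^5 + a^4 + 3*a^3 + 6*a^2 + 6*a - 1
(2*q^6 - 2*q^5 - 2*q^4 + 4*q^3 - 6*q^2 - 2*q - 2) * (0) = 0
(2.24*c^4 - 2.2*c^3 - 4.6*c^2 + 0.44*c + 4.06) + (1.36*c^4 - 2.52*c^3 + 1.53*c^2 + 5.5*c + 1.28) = 3.6*c^4 - 4.72*c^3 - 3.07*c^2 + 5.94*c + 5.34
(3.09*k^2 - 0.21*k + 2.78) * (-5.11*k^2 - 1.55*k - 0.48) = -15.7899*k^4 - 3.7164*k^3 - 15.3635*k^2 - 4.2082*k - 1.3344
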